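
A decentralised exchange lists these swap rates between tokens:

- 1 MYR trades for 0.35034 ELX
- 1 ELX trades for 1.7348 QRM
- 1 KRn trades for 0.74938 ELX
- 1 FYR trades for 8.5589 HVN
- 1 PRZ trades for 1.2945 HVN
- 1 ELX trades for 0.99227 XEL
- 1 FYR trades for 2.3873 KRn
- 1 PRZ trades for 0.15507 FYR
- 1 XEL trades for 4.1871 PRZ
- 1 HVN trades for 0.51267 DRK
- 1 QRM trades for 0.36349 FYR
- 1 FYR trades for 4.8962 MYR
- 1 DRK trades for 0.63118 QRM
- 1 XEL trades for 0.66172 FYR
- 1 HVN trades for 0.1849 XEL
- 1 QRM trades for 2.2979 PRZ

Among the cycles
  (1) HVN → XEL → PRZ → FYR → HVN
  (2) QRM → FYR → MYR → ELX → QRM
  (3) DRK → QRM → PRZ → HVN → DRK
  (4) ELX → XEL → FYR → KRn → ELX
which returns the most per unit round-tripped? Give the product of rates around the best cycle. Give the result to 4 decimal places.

(1) 0.1849 × 4.1871 × 0.15507 × 8.5589 = 1.02753
(2) 0.36349 × 4.8962 × 0.35034 × 1.7348 = 1.08166
(3) 0.63118 × 2.2979 × 1.2945 × 0.51267 = 0.96255
(4) 0.99227 × 0.66172 × 2.3873 × 0.74938 = 1.17466
Highest is cycle (4) at 1.1747 (>1, arbitrage).

1.1747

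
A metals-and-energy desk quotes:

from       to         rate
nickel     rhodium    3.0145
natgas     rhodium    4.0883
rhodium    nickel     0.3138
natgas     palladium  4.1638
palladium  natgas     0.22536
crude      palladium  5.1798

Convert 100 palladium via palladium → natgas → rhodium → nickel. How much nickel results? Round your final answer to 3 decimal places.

28.912

100 palladium × 0.22536 = 22.536 natgas
22.536 natgas × 4.0883 = 92.1339288 rhodium
92.1339288 rhodium × 0.3138 = 28.91162685744 nickel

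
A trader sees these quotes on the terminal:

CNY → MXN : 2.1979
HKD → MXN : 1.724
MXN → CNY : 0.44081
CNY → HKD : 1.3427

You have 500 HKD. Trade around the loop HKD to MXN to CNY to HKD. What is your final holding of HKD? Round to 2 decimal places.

510.20

500 HKD × 1.724 = 862 MXN
862 MXN × 0.44081 = 379.97822 CNY
379.97822 CNY × 1.3427 = 510.196755994 HKD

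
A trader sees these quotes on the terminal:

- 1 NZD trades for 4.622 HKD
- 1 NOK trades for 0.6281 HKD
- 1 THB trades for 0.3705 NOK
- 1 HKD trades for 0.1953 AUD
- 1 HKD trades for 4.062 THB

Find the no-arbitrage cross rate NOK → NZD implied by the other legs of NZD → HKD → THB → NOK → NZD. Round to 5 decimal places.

0.14376

Known legs of the cycle: 4.622 × 4.062 × 0.3705 = 6.955975962
For no arbitrage the full-cycle product must be 1, so the missing rate is 1 / 6.955975962 ≈ 0.1437613.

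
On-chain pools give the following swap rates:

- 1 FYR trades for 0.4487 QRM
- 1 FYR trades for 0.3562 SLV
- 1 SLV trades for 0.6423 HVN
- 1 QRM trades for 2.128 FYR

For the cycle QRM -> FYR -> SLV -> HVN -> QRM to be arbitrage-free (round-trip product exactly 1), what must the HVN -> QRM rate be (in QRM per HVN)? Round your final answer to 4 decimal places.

2.0540

Known legs of the cycle: 2.128 × 0.3562 × 0.6423 = 0.48685928928
For no arbitrage the full-cycle product must be 1, so the missing rate is 1 / 0.48685928928 ≈ 2.053982.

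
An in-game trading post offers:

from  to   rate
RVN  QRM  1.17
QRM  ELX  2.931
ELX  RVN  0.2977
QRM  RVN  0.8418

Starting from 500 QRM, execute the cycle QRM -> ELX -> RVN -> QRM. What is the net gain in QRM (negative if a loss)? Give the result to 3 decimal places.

500 QRM × 2.931 = 1465.5 ELX
1465.5 ELX × 0.2977 = 436.27935 RVN
436.27935 RVN × 1.17 = 510.4468395 QRM
Net change: 510.4468395 − 500 = 10.4468395 QRM

10.447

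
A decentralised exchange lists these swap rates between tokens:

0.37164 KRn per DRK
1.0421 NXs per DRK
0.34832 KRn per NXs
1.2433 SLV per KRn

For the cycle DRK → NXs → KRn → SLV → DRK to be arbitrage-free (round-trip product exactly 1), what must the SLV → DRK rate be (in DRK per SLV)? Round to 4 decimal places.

Known legs of the cycle: 1.0421 × 0.34832 × 1.2433 = 0.4512983453776
For no arbitrage the full-cycle product must be 1, so the missing rate is 1 / 0.4512983453776 ≈ 2.215829.

2.2158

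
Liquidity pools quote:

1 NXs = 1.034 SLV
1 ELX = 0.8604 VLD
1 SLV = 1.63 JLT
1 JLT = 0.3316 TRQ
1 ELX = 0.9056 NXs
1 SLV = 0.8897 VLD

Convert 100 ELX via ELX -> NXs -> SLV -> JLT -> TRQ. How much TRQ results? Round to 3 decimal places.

100 ELX × 0.9056 = 90.56 NXs
90.56 NXs × 1.034 = 93.63904 SLV
93.63904 SLV × 1.63 = 152.6316352 JLT
152.6316352 JLT × 0.3316 = 50.61265023232 TRQ

50.613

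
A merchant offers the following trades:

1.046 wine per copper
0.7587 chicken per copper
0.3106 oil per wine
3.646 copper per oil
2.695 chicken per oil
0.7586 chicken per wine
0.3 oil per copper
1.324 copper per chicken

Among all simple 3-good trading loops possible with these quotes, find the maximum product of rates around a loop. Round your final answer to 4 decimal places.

1.1845

copper→wine→oil→copper: 1.046 × 0.3106 × 3.646 = 1.18454
copper→oil→chicken→copper: 0.3 × 2.695 × 1.324 = 1.07045
copper→wine→chicken→copper: 1.046 × 0.7586 × 1.324 = 1.05059
Maximum is copper→wine→oil→copper at 1.1845; arbitrage exists.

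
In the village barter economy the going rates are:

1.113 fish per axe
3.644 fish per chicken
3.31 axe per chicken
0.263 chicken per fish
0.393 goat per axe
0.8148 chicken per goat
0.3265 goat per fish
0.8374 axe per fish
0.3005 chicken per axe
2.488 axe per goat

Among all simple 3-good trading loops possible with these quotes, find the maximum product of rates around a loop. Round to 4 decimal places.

1.0599

chicken→axe→goat→chicken: 3.31 × 0.393 × 0.8148 = 1.05992
chicken→fish→goat→chicken: 3.644 × 0.3265 × 0.8148 = 0.96942
chicken→axe→fish→chicken: 3.31 × 1.113 × 0.263 = 0.96890
chicken→fish→axe→chicken: 3.644 × 0.8374 × 0.3005 = 0.91697
axe→fish→goat→axe: 1.113 × 0.3265 × 2.488 = 0.90413
Maximum is chicken→axe→goat→chicken at 1.0599; arbitrage exists.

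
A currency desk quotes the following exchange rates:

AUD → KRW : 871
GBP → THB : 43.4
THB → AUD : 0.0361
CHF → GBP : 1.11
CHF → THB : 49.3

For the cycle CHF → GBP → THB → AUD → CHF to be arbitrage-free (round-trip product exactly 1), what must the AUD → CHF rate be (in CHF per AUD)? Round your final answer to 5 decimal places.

0.57502

Known legs of the cycle: 1.11 × 43.4 × 0.0361 = 1.7390814
For no arbitrage the full-cycle product must be 1, so the missing rate is 1 / 1.7390814 ≈ 0.5750162.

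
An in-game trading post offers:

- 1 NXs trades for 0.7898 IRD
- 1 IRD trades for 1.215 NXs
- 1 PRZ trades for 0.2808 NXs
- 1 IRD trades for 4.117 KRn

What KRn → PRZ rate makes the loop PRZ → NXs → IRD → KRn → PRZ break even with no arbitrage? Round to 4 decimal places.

Known legs of the cycle: 0.2808 × 0.7898 × 4.117 = 0.91305113328
For no arbitrage the full-cycle product must be 1, so the missing rate is 1 / 0.91305113328 ≈ 1.095229.

1.0952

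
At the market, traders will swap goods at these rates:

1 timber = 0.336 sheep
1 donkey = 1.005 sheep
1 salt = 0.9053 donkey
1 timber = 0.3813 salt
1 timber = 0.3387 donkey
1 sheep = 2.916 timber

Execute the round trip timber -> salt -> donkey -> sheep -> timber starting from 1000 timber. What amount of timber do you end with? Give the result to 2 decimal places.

1011.61

1000 timber × 0.3813 = 381.3 salt
381.3 salt × 0.9053 = 345.19089 donkey
345.19089 donkey × 1.005 = 346.91684445 sheep
346.91684445 sheep × 2.916 = 1011.6095184162 timber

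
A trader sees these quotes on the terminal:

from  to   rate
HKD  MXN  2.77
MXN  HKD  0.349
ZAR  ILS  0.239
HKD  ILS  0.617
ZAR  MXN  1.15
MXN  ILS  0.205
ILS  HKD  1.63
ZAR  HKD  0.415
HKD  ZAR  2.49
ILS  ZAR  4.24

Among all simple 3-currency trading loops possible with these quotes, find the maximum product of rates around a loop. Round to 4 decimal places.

1.0857

ZAR→HKD→ILS→ZAR: 0.415 × 0.617 × 4.24 = 1.08567
MXN→ILS→ZAR→MXN: 0.205 × 4.24 × 1.15 = 0.99958
MXN→HKD→ZAR→MXN: 0.349 × 2.49 × 1.15 = 0.99936
ZAR→ILS→HKD→ZAR: 0.239 × 1.63 × 2.49 = 0.97003
MXN→ILS→HKD→MXN: 0.205 × 1.63 × 2.77 = 0.92560
Maximum is ZAR→HKD→ILS→ZAR at 1.0857; arbitrage exists.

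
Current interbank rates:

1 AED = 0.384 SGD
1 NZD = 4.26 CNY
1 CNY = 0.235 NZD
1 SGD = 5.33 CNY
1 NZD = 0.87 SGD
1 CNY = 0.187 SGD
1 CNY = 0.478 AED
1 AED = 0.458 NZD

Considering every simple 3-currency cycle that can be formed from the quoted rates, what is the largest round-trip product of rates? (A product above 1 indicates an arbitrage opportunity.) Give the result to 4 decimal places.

1.0897

CNY→NZD→SGD→CNY: 0.235 × 0.87 × 5.33 = 1.08972
CNY→AED→SGD→CNY: 0.478 × 0.384 × 5.33 = 0.97833
CNY→AED→NZD→CNY: 0.478 × 0.458 × 4.26 = 0.93262
Maximum is CNY→NZD→SGD→CNY at 1.0897; arbitrage exists.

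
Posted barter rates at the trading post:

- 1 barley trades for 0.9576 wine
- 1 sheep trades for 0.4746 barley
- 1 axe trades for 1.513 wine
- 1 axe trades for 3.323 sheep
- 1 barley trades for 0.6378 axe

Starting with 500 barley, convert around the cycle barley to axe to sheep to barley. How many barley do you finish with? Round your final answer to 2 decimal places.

500 barley × 0.6378 = 318.9 axe
318.9 axe × 3.323 = 1059.7047 sheep
1059.7047 sheep × 0.4746 = 502.93585062 barley

502.94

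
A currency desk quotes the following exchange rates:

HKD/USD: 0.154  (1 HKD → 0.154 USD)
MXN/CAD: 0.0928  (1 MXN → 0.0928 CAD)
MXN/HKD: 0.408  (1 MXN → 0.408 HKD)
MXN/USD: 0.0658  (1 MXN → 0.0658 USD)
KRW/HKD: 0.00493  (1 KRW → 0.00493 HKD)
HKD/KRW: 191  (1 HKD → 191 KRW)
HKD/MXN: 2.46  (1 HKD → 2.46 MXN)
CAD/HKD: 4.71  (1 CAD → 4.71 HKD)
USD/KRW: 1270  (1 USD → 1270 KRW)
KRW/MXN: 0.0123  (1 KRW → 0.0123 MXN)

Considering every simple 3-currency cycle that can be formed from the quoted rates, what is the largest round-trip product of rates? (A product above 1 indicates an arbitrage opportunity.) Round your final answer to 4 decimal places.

HKD→MXN→CAD→HKD: 2.46 × 0.0928 × 4.71 = 1.07524
USD→KRW→MXN→USD: 1270 × 0.0123 × 0.0658 = 1.02786
HKD→USD→KRW→HKD: 0.154 × 1270 × 0.00493 = 0.96421
HKD→KRW→MXN→HKD: 191 × 0.0123 × 0.408 = 0.95851
Maximum is HKD→MXN→CAD→HKD at 1.0752; arbitrage exists.

1.0752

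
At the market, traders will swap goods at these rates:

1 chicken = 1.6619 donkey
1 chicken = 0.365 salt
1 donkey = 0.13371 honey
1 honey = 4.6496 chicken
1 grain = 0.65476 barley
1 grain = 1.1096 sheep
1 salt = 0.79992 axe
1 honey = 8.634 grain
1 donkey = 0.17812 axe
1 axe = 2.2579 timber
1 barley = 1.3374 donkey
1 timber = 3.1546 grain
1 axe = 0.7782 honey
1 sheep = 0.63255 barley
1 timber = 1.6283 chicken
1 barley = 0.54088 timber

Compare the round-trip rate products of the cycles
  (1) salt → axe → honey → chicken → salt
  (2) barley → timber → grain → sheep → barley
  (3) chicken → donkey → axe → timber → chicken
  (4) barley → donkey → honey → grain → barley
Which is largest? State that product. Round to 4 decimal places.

(1) 0.79992 × 0.7782 × 4.6496 × 0.365 = 1.05644
(2) 0.54088 × 3.1546 × 1.1096 × 0.63255 = 1.19759
(3) 1.6619 × 0.17812 × 2.2579 × 1.6283 = 1.08832
(4) 1.3374 × 0.13371 × 8.634 × 0.65476 = 1.01093
Highest is cycle (2) at 1.1976 (>1, arbitrage).

1.1976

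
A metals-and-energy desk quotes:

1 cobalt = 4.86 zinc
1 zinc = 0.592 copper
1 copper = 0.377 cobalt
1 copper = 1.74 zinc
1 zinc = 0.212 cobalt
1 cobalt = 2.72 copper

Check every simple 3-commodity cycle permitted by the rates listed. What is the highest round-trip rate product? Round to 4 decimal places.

zinc→copper→cobalt→zinc: 0.592 × 0.377 × 4.86 = 1.08467
zinc→cobalt→copper→zinc: 0.212 × 2.72 × 1.74 = 1.00335
Maximum is zinc→copper→cobalt→zinc at 1.0847; arbitrage exists.

1.0847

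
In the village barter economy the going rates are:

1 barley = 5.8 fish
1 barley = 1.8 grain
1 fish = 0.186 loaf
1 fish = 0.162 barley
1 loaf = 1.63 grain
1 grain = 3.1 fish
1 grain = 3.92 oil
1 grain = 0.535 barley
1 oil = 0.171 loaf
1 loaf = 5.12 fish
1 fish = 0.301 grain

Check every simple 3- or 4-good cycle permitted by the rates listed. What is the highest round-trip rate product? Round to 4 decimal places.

1.0926

loaf→grain→oil→loaf: 1.63 × 3.92 × 0.171 = 1.09262
loaf→fish→grain→oil→loaf: 5.12 × 0.301 × 3.92 × 0.171 = 1.03304
barley→fish→loaf→grain→barley: 5.8 × 0.186 × 1.63 × 0.535 = 0.94077
loaf→grain→fish→loaf: 1.63 × 3.1 × 0.186 = 0.93986
barley→fish→grain→barley: 5.8 × 0.301 × 0.535 = 0.93400
barley→grain→fish→barley: 1.8 × 3.1 × 0.162 = 0.90396
Maximum is loaf→grain→oil→loaf at 1.0926; arbitrage exists.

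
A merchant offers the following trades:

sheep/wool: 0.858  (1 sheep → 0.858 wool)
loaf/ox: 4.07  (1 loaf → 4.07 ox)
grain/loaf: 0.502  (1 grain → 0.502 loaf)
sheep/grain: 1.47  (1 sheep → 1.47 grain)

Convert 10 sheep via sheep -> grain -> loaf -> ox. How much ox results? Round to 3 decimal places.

10 sheep × 1.47 = 14.7 grain
14.7 grain × 0.502 = 7.3794 loaf
7.3794 loaf × 4.07 = 30.034158 ox

30.034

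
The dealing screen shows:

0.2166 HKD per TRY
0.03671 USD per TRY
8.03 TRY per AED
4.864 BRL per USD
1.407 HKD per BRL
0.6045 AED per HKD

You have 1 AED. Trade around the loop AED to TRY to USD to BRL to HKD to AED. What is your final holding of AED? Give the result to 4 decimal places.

1.2195

1 AED × 8.03 = 8.03 TRY
8.03 TRY × 0.03671 = 0.2947813 USD
0.2947813 USD × 4.864 = 1.4338162432 BRL
1.4338162432 BRL × 1.407 = 2.0173794541824 HKD
2.0173794541824 HKD × 0.6045 = 1.2195058800532608 AED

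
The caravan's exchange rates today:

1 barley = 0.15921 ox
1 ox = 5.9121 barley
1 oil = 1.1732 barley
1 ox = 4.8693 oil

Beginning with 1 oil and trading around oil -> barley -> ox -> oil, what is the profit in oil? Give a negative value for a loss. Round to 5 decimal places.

1 oil × 1.1732 = 1.1732 barley
1.1732 barley × 0.15921 = 0.186785172 ox
0.186785172 ox × 4.8693 = 0.9095130380196 oil
Net change: 0.9095130380196 − 1 = -0.0904869619804 oil

-0.09049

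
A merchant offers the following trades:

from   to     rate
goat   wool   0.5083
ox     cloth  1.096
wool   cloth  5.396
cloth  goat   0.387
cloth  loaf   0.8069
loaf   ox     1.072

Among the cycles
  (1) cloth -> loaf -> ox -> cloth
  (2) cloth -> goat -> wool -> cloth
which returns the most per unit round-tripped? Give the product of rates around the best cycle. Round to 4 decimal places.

(1) 0.8069 × 1.072 × 1.096 = 0.94804
(2) 0.387 × 0.5083 × 5.396 = 1.06146
Highest is cycle (2) at 1.0615 (>1, arbitrage).

1.0615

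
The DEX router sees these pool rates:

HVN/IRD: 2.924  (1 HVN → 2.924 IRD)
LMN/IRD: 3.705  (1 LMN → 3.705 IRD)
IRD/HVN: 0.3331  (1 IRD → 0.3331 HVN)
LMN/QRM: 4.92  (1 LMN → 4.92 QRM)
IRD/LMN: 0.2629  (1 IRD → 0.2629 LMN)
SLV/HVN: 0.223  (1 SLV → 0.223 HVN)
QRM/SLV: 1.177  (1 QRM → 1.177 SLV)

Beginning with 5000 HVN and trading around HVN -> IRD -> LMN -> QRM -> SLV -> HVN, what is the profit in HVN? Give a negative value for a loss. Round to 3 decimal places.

-36.542

5000 HVN × 2.924 = 14620 IRD
14620 IRD × 0.2629 = 3843.598 LMN
3843.598 LMN × 4.92 = 18910.50216 QRM
18910.50216 QRM × 1.177 = 22257.66104232 SLV
22257.66104232 SLV × 0.223 = 4963.45841243736 HVN
Net change: 4963.45841243736 − 5000 = -36.54158756264 HVN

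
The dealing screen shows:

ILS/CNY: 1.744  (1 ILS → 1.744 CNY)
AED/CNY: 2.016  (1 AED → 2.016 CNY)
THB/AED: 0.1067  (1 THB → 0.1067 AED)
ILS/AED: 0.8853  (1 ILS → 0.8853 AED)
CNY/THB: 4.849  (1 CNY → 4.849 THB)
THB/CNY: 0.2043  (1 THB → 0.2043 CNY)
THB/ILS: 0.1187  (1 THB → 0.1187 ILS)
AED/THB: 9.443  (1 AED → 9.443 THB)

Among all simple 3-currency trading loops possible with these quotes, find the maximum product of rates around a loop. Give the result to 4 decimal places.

1.0431

AED→CNY→THB→AED: 2.016 × 4.849 × 0.1067 = 1.04305
ILS→CNY→THB→ILS: 1.744 × 4.849 × 0.1187 = 1.00381
AED→THB→ILS→AED: 9.443 × 0.1187 × 0.8853 = 0.99232
Maximum is AED→CNY→THB→AED at 1.0431; arbitrage exists.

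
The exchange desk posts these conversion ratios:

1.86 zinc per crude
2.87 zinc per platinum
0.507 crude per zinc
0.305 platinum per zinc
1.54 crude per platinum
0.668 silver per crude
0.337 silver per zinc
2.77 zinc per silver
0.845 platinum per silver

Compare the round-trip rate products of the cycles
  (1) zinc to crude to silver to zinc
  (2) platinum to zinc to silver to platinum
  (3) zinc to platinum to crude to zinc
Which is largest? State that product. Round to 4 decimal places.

0.9381

(1) 0.507 × 0.668 × 2.77 = 0.93813
(2) 2.87 × 0.337 × 0.845 = 0.81728
(3) 0.305 × 1.54 × 1.86 = 0.87364
Highest is cycle (1) at 0.9381 (≤1, no arbitrage).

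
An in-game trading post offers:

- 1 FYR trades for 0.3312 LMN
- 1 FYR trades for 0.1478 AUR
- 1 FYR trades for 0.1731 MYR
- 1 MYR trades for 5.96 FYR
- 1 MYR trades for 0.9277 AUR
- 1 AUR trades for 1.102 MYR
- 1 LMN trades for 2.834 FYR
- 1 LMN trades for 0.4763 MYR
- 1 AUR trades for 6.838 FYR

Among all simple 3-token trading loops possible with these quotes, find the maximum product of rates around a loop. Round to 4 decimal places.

1.0981

MYR→AUR→FYR→MYR: 0.9277 × 6.838 × 0.1731 = 1.09808
MYR→FYR→AUR→MYR: 5.96 × 0.1478 × 1.102 = 0.97074
MYR→FYR→LMN→MYR: 5.96 × 0.3312 × 0.4763 = 0.94019
Maximum is MYR→AUR→FYR→MYR at 1.0981; arbitrage exists.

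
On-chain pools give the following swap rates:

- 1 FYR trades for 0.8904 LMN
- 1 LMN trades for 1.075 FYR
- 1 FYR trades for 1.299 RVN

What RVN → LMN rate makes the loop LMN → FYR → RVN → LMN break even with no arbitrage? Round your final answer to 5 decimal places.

0.71611

Known legs of the cycle: 1.075 × 1.299 = 1.396425
For no arbitrage the full-cycle product must be 1, so the missing rate is 1 / 1.396425 ≈ 0.7161144.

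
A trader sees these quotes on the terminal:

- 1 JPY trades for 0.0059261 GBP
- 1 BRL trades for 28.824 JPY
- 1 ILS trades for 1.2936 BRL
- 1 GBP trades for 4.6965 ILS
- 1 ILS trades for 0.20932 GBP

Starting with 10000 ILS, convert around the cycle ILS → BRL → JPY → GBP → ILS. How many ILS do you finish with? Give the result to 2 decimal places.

10377.62

10000 ILS × 1.2936 = 12936 BRL
12936 BRL × 28.824 = 372867.264 JPY
372867.264 JPY × 0.0059261 = 2209.6486931904 GBP
2209.6486931904 GBP × 4.6965 = 10377.6150875687136 ILS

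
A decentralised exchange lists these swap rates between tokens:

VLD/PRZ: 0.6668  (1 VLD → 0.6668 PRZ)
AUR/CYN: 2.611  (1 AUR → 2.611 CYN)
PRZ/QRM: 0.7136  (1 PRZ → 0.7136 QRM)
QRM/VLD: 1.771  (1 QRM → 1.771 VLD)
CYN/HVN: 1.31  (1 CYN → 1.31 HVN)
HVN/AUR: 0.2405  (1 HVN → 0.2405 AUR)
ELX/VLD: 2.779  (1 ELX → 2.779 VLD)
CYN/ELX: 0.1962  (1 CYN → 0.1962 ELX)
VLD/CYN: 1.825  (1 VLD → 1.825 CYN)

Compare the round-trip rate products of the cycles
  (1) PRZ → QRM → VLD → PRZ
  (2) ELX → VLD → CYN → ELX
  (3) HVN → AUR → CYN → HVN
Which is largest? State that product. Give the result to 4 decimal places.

(1) 0.7136 × 1.771 × 0.6668 = 0.84269
(2) 2.779 × 1.825 × 0.1962 = 0.99506
(3) 0.2405 × 2.611 × 1.31 = 0.82261
Highest is cycle (2) at 0.9951 (≤1, no arbitrage).

0.9951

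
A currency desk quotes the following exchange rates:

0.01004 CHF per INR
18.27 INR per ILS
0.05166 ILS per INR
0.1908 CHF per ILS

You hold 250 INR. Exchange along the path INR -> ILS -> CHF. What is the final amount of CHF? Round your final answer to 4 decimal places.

2.4642

250 INR × 0.05166 = 12.915 ILS
12.915 ILS × 0.1908 = 2.464182 CHF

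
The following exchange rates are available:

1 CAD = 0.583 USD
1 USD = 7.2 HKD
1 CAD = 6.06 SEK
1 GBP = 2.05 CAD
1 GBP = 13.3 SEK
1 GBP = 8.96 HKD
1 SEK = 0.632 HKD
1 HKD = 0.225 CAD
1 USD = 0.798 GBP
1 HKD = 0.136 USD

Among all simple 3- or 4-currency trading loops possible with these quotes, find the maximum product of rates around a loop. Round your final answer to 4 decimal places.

GBP→HKD→USD→GBP: 8.96 × 0.136 × 0.798 = 0.97241
CAD→USD→GBP→CAD: 0.583 × 0.798 × 2.05 = 0.95373
CAD→USD→HKD→CAD: 0.583 × 7.2 × 0.225 = 0.94446
CAD→USD→GBP→HKD→CAD: 0.583 × 0.798 × 8.96 × 0.225 = 0.93791
SEK→HKD→USD→GBP→SEK: 0.632 × 0.136 × 0.798 × 13.3 = 0.91224
SEK→HKD→CAD→SEK: 0.632 × 0.225 × 6.06 = 0.86173
Maximum is GBP→HKD→USD→GBP at 0.9724; no arbitrage — every cycle loses value.

0.9724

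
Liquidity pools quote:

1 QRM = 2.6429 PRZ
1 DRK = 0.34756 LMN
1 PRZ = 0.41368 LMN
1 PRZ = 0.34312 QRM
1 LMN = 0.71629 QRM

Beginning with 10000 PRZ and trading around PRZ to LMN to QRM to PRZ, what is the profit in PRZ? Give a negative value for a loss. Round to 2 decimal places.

10000 PRZ × 0.41368 = 4136.8 LMN
4136.8 LMN × 0.71629 = 2963.148472 QRM
2963.148472 QRM × 2.6429 = 7831.3050966488 PRZ
Net change: 7831.3050966488 − 10000 = -2168.6949033512 PRZ

-2168.69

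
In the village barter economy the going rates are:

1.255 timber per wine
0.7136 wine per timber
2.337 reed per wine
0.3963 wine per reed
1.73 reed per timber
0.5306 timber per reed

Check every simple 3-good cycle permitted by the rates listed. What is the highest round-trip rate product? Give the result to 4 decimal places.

timber→wine→reed→timber: 0.7136 × 2.337 × 0.5306 = 0.88487
timber→reed→wine→timber: 1.73 × 0.3963 × 1.255 = 0.86043
Maximum is timber→wine→reed→timber at 0.8849; no arbitrage — every cycle loses value.

0.8849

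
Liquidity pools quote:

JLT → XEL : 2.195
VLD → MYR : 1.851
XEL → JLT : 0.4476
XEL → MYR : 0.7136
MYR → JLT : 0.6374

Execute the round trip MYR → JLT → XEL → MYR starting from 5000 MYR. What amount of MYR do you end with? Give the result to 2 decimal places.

4991.96

5000 MYR × 0.6374 = 3187 JLT
3187 JLT × 2.195 = 6995.465 XEL
6995.465 XEL × 0.7136 = 4991.963824 MYR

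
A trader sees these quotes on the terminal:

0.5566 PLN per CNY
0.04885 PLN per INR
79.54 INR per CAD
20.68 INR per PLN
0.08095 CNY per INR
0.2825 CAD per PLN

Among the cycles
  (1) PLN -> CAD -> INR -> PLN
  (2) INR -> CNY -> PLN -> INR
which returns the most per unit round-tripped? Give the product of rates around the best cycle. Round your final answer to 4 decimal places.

1.0977

(1) 0.2825 × 79.54 × 0.04885 = 1.09766
(2) 0.08095 × 0.5566 × 20.68 = 0.93177
Highest is cycle (1) at 1.0977 (>1, arbitrage).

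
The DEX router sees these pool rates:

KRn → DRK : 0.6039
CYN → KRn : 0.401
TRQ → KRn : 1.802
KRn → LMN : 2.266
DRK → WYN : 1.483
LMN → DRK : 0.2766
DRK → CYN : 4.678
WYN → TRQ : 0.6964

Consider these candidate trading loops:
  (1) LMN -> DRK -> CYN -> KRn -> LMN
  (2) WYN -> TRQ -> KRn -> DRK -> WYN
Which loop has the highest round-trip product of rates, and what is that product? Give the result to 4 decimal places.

(1) 0.2766 × 4.678 × 0.401 × 2.266 = 1.17575
(2) 0.6964 × 1.802 × 0.6039 × 1.483 = 1.12388
Highest is cycle (1) at 1.1758 (>1, arbitrage).

1.1758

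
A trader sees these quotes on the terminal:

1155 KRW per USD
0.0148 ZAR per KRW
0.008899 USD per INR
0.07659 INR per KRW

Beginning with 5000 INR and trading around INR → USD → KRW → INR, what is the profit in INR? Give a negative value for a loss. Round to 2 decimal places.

5000 INR × 0.008899 = 44.495 USD
44.495 USD × 1155 = 51391.725 KRW
51391.725 KRW × 0.07659 = 3936.09221775 INR
Net change: 3936.09221775 − 5000 = -1063.90778225 INR

-1063.91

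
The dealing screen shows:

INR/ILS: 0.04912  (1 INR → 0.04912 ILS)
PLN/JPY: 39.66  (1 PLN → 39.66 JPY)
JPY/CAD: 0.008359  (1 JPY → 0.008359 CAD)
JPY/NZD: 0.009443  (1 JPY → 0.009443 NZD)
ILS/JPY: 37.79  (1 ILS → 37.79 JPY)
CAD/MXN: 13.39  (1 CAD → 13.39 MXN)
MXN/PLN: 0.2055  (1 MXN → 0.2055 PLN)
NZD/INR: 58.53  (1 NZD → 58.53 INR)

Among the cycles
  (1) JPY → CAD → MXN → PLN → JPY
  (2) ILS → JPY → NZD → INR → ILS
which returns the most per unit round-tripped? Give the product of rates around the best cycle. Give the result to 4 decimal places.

1.0259

(1) 0.008359 × 13.39 × 0.2055 × 39.66 = 0.91222
(2) 37.79 × 0.009443 × 58.53 × 0.04912 = 1.02594
Highest is cycle (2) at 1.0259 (>1, arbitrage).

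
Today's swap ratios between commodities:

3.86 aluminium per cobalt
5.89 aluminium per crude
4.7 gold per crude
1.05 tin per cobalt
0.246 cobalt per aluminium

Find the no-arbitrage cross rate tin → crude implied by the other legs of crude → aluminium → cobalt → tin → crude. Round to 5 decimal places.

Known legs of the cycle: 5.89 × 0.246 × 1.05 = 1.521387
For no arbitrage the full-cycle product must be 1, so the missing rate is 1 / 1.521387 ≈ 0.6572950.

0.65729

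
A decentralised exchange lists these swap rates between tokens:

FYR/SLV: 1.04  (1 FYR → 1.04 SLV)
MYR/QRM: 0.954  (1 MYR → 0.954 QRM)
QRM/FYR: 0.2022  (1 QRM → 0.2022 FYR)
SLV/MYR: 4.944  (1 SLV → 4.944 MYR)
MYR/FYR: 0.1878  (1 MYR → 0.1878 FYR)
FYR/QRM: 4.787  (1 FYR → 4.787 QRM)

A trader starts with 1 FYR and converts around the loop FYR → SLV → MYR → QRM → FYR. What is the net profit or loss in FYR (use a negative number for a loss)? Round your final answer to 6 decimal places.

1 FYR × 1.04 = 1.04 SLV
1.04 SLV × 4.944 = 5.14176 MYR
5.14176 MYR × 0.954 = 4.90523904 QRM
4.90523904 QRM × 0.2022 = 0.991839333888 FYR
Net change: 0.991839333888 − 1 = -0.008160666112 FYR

-0.008161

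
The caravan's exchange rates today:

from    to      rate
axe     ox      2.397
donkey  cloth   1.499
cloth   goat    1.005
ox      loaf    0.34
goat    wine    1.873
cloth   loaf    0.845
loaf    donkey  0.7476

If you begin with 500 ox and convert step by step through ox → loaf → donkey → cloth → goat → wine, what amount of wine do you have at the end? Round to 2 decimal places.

358.61

500 ox × 0.34 = 170 loaf
170 loaf × 0.7476 = 127.092 donkey
127.092 donkey × 1.499 = 190.510908 cloth
190.510908 cloth × 1.005 = 191.46346254 goat
191.46346254 goat × 1.873 = 358.61106533742 wine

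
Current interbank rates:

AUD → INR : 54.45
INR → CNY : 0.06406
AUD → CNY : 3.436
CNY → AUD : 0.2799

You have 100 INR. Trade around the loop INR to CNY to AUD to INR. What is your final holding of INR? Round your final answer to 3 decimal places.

97.631

100 INR × 0.06406 = 6.406 CNY
6.406 CNY × 0.2799 = 1.7930394 AUD
1.7930394 AUD × 54.45 = 97.63099533 INR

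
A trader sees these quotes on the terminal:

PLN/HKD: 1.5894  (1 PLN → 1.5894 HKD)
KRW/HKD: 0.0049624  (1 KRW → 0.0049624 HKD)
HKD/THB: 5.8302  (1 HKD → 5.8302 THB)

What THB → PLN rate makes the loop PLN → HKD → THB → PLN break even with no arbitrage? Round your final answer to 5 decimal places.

0.10792

Known legs of the cycle: 1.5894 × 5.8302 = 9.26651988
For no arbitrage the full-cycle product must be 1, so the missing rate is 1 / 9.26651988 ≈ 0.1079154.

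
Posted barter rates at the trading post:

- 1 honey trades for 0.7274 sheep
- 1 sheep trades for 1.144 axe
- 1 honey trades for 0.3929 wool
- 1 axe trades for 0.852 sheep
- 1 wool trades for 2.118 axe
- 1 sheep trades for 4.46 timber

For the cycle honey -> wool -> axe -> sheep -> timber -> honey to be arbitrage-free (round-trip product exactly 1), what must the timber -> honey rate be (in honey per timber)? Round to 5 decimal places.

Known legs of the cycle: 0.3929 × 2.118 × 0.852 × 4.46 = 3.162149787024
For no arbitrage the full-cycle product must be 1, so the missing rate is 1 / 3.162149787024 ≈ 0.3162406.

0.31624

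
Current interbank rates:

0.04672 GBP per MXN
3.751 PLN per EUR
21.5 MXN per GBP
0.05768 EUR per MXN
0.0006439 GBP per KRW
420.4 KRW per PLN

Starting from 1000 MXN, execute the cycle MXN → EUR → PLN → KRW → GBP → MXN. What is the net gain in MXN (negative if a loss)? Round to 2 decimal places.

1000 MXN × 0.05768 = 57.68 EUR
57.68 EUR × 3.751 = 216.35768 PLN
216.35768 PLN × 420.4 = 90956.768672 KRW
90956.768672 KRW × 0.0006439 = 58.5670633479008 GBP
58.5670633479008 GBP × 21.5 = 1259.1918619798672 MXN
Net change: 1259.1918619798672 − 1000 = 259.1918619798672 MXN

259.19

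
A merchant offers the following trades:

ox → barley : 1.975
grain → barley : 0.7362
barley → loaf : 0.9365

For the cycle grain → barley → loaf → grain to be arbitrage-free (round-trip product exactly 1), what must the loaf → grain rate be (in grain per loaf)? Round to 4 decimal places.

Known legs of the cycle: 0.7362 × 0.9365 = 0.6894513
For no arbitrage the full-cycle product must be 1, so the missing rate is 1 / 0.6894513 ≈ 1.450429.

1.4504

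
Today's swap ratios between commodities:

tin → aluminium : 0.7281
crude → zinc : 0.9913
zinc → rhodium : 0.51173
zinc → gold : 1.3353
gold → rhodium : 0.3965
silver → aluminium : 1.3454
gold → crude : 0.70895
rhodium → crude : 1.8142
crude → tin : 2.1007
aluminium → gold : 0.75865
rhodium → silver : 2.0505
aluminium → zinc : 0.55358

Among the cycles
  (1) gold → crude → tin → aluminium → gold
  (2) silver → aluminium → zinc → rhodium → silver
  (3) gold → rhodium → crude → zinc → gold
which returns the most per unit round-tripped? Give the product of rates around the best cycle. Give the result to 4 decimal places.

(1) 0.70895 × 2.1007 × 0.7281 × 0.75865 = 0.82264
(2) 1.3454 × 0.55358 × 0.51173 × 2.0505 = 0.78151
(3) 0.3965 × 1.8142 × 0.9913 × 1.3353 = 0.95217
Highest is cycle (3) at 0.9522 (≤1, no arbitrage).

0.9522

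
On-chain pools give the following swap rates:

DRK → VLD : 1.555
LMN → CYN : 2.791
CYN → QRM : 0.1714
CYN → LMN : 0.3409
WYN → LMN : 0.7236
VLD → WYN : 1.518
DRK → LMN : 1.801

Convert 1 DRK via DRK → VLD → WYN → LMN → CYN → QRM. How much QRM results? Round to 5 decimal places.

1 DRK × 1.555 = 1.555 VLD
1.555 VLD × 1.518 = 2.36049 WYN
2.36049 WYN × 0.7236 = 1.708050564 LMN
1.708050564 LMN × 2.791 = 4.767169124124 CYN
4.767169124124 CYN × 0.1714 = 0.8170927878748536 QRM

0.81709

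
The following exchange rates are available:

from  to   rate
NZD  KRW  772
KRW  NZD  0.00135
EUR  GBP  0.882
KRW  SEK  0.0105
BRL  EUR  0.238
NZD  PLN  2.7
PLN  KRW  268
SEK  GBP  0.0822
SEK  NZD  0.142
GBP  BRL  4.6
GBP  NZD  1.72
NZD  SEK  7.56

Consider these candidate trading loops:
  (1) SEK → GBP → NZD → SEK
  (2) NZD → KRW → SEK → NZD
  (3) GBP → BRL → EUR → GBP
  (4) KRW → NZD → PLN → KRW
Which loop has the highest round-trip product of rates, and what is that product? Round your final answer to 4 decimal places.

1.1511

(1) 0.0822 × 1.72 × 7.56 = 1.06886
(2) 772 × 0.0105 × 0.142 = 1.15105
(3) 4.6 × 0.238 × 0.882 = 0.96561
(4) 0.00135 × 2.7 × 268 = 0.97686
Highest is cycle (2) at 1.1511 (>1, arbitrage).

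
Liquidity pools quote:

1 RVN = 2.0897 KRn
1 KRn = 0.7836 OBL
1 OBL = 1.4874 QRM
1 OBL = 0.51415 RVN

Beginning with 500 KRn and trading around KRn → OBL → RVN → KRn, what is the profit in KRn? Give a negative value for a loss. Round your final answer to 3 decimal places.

-79.043

500 KRn × 0.7836 = 391.8 OBL
391.8 OBL × 0.51415 = 201.44397 RVN
201.44397 RVN × 2.0897 = 420.957464109 KRn
Net change: 420.957464109 − 500 = -79.042535891 KRn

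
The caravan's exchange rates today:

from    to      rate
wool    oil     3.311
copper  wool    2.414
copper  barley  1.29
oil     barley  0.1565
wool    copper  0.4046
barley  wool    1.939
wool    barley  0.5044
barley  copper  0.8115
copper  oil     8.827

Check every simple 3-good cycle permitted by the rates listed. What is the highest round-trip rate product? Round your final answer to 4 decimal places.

copper→oil→barley→copper: 8.827 × 0.1565 × 0.8115 = 1.12103
wool→copper→barley→wool: 0.4046 × 1.29 × 1.939 = 1.01203
wool→oil→barley→wool: 3.311 × 0.1565 × 1.939 = 1.00473
wool→barley→copper→wool: 0.5044 × 0.8115 × 2.414 = 0.98810
Maximum is copper→oil→barley→copper at 1.1210; arbitrage exists.

1.1210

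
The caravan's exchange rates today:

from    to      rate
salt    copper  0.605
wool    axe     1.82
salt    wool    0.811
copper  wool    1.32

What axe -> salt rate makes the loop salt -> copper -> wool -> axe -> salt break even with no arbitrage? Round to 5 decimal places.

0.68802

Known legs of the cycle: 0.605 × 1.32 × 1.82 = 1.453452
For no arbitrage the full-cycle product must be 1, so the missing rate is 1 / 1.453452 ≈ 0.6880172.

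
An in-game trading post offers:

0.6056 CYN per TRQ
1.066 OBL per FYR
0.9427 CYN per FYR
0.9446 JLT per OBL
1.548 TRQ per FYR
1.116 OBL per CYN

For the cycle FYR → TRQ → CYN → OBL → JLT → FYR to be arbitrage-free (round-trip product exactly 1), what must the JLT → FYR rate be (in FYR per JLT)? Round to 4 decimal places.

Known legs of the cycle: 1.548 × 0.6056 × 1.116 × 0.9446 = 0.98825485978368
For no arbitrage the full-cycle product must be 1, so the missing rate is 1 / 0.98825485978368 ≈ 1.011885.

1.0119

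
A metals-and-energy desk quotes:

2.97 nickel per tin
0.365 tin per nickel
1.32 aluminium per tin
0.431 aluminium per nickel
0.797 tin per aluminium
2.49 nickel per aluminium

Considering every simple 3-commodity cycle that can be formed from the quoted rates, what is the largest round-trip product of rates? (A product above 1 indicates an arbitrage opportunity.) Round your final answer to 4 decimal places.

1.1997

nickel→tin→aluminium→nickel: 0.365 × 1.32 × 2.49 = 1.19968
nickel→aluminium→tin→nickel: 0.431 × 0.797 × 2.97 = 1.02022
Maximum is nickel→tin→aluminium→nickel at 1.1997; arbitrage exists.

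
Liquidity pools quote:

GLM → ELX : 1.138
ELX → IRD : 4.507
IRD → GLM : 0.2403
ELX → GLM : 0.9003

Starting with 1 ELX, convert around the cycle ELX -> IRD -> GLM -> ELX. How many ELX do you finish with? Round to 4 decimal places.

1 ELX × 4.507 = 4.507 IRD
4.507 IRD × 0.2403 = 1.0830321 GLM
1.0830321 GLM × 1.138 = 1.2324905298 ELX

1.2325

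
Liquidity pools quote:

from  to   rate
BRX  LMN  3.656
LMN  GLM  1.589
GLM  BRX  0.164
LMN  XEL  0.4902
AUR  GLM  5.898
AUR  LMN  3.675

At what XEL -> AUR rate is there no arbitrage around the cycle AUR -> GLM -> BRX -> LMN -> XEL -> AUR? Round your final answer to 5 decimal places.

0.57686

Known legs of the cycle: 5.898 × 0.164 × 3.656 × 0.4902 = 1.7335170209664
For no arbitrage the full-cycle product must be 1, so the missing rate is 1 / 1.7335170209664 ≈ 0.5768619.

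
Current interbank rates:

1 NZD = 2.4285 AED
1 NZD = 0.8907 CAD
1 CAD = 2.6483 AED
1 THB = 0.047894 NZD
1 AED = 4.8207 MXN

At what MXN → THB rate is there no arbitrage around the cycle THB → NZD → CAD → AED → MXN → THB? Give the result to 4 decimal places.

1.8362

Known legs of the cycle: 0.047894 × 0.8907 × 2.6483 × 4.8207 = 0.544615312880182698
For no arbitrage the full-cycle product must be 1, so the missing rate is 1 / 0.544615312880182698 ≈ 1.836158.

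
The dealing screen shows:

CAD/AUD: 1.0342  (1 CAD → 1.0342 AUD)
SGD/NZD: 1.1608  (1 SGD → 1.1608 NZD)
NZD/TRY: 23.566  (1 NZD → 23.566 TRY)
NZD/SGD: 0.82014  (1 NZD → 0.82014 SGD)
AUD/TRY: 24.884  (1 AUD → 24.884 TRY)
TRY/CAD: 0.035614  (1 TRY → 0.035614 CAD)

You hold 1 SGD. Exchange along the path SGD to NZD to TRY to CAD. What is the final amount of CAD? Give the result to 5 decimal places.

0.97424

1 SGD × 1.1608 = 1.1608 NZD
1.1608 NZD × 23.566 = 27.3554128 TRY
27.3554128 TRY × 0.035614 = 0.9742356714592 CAD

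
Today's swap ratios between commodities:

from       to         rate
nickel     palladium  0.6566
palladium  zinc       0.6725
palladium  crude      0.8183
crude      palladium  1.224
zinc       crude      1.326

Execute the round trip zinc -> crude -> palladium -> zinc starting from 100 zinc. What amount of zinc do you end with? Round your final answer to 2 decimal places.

100 zinc × 1.326 = 132.6 crude
132.6 crude × 1.224 = 162.3024 palladium
162.3024 palladium × 0.6725 = 109.148364 zinc

109.15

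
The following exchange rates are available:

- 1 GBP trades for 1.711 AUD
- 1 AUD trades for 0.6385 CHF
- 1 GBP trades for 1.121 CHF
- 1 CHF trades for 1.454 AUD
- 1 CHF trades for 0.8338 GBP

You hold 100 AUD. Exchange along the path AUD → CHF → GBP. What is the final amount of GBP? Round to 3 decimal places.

53.238

100 AUD × 0.6385 = 63.85 CHF
63.85 CHF × 0.8338 = 53.23813 GBP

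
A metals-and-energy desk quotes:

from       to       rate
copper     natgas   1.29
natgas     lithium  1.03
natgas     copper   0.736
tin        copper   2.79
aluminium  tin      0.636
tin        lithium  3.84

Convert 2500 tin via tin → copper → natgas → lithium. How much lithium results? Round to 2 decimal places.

2500 tin × 2.79 = 6975 copper
6975 copper × 1.29 = 8997.75 natgas
8997.75 natgas × 1.03 = 9267.6825 lithium

9267.68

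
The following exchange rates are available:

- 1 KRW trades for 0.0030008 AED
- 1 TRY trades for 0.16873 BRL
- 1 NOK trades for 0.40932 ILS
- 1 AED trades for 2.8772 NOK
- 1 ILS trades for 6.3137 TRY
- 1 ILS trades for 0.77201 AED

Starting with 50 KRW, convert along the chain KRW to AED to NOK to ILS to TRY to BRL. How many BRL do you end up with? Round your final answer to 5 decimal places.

50 KRW × 0.0030008 = 0.15004 AED
0.15004 AED × 2.8772 = 0.431695088 NOK
0.431695088 NOK × 0.40932 = 0.17670143342016 ILS
0.17670143342016 ILS × 6.3137 = 1.115639840184864192 TRY
1.115639840184864192 TRY × 0.16873 = 0.18824191023439213511616 BRL

0.18824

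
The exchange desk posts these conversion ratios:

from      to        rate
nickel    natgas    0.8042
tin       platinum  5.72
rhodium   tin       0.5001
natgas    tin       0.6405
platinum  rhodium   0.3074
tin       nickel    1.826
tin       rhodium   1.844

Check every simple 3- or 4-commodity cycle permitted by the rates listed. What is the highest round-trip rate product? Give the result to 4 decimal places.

0.9406

tin→nickel→natgas→tin: 1.826 × 0.8042 × 0.6405 = 0.94055
tin→platinum→rhodium→tin: 5.72 × 0.3074 × 0.5001 = 0.87934
Maximum is tin→nickel→natgas→tin at 0.9406; no arbitrage — every cycle loses value.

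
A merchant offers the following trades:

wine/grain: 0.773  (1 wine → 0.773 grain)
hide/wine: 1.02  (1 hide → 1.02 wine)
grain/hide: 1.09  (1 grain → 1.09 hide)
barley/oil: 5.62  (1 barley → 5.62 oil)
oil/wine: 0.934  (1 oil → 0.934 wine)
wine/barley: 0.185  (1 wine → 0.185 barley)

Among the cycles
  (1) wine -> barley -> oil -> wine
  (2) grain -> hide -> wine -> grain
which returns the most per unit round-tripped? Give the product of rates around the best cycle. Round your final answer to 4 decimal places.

(1) 0.185 × 5.62 × 0.934 = 0.97108
(2) 1.09 × 1.02 × 0.773 = 0.85942
Highest is cycle (1) at 0.9711 (≤1, no arbitrage).

0.9711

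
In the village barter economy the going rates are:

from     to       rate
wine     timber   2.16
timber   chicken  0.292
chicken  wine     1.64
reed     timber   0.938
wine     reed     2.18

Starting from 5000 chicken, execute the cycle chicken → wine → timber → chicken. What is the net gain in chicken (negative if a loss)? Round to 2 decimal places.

171.90

5000 chicken × 1.64 = 8200 wine
8200 wine × 2.16 = 17712 timber
17712 timber × 0.292 = 5171.904 chicken
Net change: 5171.904 − 5000 = 171.904 chicken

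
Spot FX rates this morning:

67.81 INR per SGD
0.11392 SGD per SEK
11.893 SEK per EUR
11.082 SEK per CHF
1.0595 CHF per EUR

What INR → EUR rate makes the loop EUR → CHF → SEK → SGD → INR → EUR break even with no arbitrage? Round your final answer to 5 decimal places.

0.01103

Known legs of the cycle: 1.0595 × 11.082 × 0.11392 × 67.81 = 90.7011571060608
For no arbitrage the full-cycle product must be 1, so the missing rate is 1 / 90.7011571060608 ≈ 0.0110252.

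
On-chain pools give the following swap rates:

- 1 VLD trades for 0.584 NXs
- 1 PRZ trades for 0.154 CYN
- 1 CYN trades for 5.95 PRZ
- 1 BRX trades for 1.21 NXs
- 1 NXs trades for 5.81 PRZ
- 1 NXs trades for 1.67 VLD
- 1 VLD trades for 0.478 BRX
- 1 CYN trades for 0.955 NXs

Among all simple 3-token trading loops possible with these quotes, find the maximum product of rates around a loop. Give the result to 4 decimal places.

0.9659

VLD→BRX→NXs→VLD: 0.478 × 1.21 × 1.67 = 0.96589
CYN→NXs→PRZ→CYN: 0.955 × 5.81 × 0.154 = 0.85448
Maximum is VLD→BRX→NXs→VLD at 0.9659; no arbitrage — every cycle loses value.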